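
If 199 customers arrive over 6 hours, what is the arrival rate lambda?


lambda = total arrivals / time = 199 / 6 = 33.17 per hour

33.17 per hour


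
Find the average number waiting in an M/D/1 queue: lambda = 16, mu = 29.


M/D/1: Lq = rho^2 / (2*(1-rho)) where rho = 16/29; Lq = 0.34

0.34


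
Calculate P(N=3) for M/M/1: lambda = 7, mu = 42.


rho = 7/42; P(n) = (1-rho)*rho^n = (1-7/42)*(7/42)^3 = 0.0039

0.0039


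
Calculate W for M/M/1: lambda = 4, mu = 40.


W = 1/(mu - lambda) = 1/(40 - 4) = 0.0278 hours

0.0278 hours


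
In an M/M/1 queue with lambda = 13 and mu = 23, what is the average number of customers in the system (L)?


rho = 13/23; L = rho/(1-rho) = 1.3

1.3


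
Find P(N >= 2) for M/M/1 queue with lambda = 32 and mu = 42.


P(N >= 2) = rho^2 = (32/42)^2 = 0.5805

0.5805


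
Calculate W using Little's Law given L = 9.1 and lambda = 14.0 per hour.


W = L / lambda = 9.1 / 14.0 = 0.65 hours

0.65 hours


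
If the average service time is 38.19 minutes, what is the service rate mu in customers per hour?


mu = 60 / avg_service_time = 60 / 38.19 = 1.57 per hour

1.57 per hour


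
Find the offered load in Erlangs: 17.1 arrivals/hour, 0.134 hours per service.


Offered load a = lambda * E[S] = 17.1 * 0.134 = 2.29 Erlangs

2.29 Erlangs


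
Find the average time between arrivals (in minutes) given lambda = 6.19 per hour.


Mean interarrival time = 60/lambda = 60/6.19 = 9.69 minutes

9.69 minutes


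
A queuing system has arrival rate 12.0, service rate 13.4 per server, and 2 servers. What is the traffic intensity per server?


rho = lambda / (c * mu) = 12.0 / (2 * 13.4) = 0.4478

0.4478


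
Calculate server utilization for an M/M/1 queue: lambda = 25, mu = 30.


rho = lambda/mu = 25/30 = 0.8333

0.8333


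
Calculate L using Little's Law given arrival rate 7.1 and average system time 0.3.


L = lambda * W = 7.1 * 0.3 = 2.13

2.13


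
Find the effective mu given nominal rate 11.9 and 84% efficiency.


Effective rate = mu * efficiency = 11.9 * 0.84 = 10.0 per hour

10.0 per hour


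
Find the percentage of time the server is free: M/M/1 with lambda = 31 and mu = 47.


Idle fraction = (1 - rho) * 100 = (1 - 31/47) * 100 = 34.0%

34.0%


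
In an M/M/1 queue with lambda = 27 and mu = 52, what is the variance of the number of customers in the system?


rho = 27/52; Var(N) = rho/(1-rho)^2 = 2.25

2.25


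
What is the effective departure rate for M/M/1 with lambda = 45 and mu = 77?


For a stable queue (lambda < mu), throughput = lambda = 45 per hour

45 per hour


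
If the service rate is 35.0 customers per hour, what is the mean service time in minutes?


Mean service time = 60/mu = 60/35.0 = 1.71 minutes

1.71 minutes


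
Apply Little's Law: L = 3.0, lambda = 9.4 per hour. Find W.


W = L / lambda = 3.0 / 9.4 = 0.3191 hours

0.3191 hours


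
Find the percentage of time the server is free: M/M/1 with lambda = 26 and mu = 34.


Idle fraction = (1 - rho) * 100 = (1 - 26/34) * 100 = 23.5%

23.5%


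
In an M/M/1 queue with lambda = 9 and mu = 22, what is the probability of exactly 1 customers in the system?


rho = 9/22; P(n) = (1-rho)*rho^n = (1-9/22)*(9/22)^1 = 0.2417

0.2417


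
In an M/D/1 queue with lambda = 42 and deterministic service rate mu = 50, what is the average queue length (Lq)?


M/D/1: Lq = rho^2 / (2*(1-rho)) where rho = 42/50; Lq = 2.21

2.21


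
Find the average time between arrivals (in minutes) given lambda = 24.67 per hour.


Mean interarrival time = 60/lambda = 60/24.67 = 2.43 minutes

2.43 minutes


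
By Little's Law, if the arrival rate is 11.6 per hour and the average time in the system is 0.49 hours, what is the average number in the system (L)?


L = lambda * W = 11.6 * 0.49 = 5.68

5.68


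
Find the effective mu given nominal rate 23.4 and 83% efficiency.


Effective rate = mu * efficiency = 23.4 * 0.83 = 19.42 per hour

19.42 per hour


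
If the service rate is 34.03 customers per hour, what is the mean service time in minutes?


Mean service time = 60/mu = 60/34.03 = 1.76 minutes

1.76 minutes


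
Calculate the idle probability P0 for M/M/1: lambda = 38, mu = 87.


P0 = 1 - rho = 1 - 38/87 = 0.5632

0.5632


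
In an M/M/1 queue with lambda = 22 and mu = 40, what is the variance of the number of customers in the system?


rho = 22/40; Var(N) = rho/(1-rho)^2 = 2.72

2.72


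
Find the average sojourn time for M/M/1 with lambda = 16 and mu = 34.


W = 1/(mu - lambda) = 1/(34 - 16) = 0.0556 hours

0.0556 hours


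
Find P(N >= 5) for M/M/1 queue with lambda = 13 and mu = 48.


P(N >= 5) = rho^5 = (13/48)^5 = 0.0015

0.0015


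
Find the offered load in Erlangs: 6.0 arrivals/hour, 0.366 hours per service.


Offered load a = lambda * E[S] = 6.0 * 0.366 = 2.2 Erlangs

2.2 Erlangs


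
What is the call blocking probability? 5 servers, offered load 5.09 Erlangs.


B(N,A) = (A^N/N!) / sum(A^k/k!, k=0..N) with N=5, A=5.09 = 0.2921

0.2921


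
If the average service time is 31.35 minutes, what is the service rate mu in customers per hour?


mu = 60 / avg_service_time = 60 / 31.35 = 1.91 per hour

1.91 per hour


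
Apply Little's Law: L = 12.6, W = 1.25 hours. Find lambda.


lambda = L / W = 12.6 / 1.25 = 10.08 per hour

10.08 per hour


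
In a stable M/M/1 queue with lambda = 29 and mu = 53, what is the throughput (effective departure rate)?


For a stable queue (lambda < mu), throughput = lambda = 29 per hour

29 per hour


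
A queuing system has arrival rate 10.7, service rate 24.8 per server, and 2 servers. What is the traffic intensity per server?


rho = lambda / (c * mu) = 10.7 / (2 * 24.8) = 0.2157

0.2157


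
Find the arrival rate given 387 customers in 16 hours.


lambda = total arrivals / time = 387 / 16 = 24.19 per hour

24.19 per hour


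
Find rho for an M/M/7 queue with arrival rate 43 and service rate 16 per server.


rho = lambda/(c*mu) = 43/(7*16) = 0.3839

0.3839


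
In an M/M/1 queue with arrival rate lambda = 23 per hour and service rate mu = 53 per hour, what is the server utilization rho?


rho = lambda/mu = 23/53 = 0.434

0.434


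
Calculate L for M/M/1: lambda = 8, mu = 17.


rho = 8/17; L = rho/(1-rho) = 0.89

0.89


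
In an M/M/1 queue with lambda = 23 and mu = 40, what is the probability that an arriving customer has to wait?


P(wait) = rho = lambda/mu = 23/40 = 0.575

0.575


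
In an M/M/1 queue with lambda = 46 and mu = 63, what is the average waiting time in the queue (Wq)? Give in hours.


rho = 46/63; Wq = rho/(mu - lambda) = 0.043 hours

0.043 hours


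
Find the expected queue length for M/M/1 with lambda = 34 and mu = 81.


rho = 34/81; Lq = rho^2/(1-rho) = 0.3

0.3


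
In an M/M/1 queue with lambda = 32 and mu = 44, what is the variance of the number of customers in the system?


rho = 32/44; Var(N) = rho/(1-rho)^2 = 9.78

9.78


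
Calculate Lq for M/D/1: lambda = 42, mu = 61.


M/D/1: Lq = rho^2 / (2*(1-rho)) where rho = 42/61; Lq = 0.76

0.76


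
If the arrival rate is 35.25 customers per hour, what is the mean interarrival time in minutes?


Mean interarrival time = 60/lambda = 60/35.25 = 1.7 minutes

1.7 minutes


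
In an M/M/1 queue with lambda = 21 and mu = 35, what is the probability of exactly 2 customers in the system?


rho = 21/35; P(n) = (1-rho)*rho^n = (1-21/35)*(21/35)^2 = 0.144

0.144


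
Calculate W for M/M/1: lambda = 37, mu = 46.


W = 1/(mu - lambda) = 1/(46 - 37) = 0.1111 hours

0.1111 hours


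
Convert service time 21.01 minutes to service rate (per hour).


mu = 60 / avg_service_time = 60 / 21.01 = 2.86 per hour

2.86 per hour


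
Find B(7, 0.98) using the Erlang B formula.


B(N,A) = (A^N/N!) / sum(A^k/k!, k=0..N) with N=7, A=0.98 = 0.0001

0.0001


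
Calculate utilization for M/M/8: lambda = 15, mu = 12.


rho = lambda/(c*mu) = 15/(8*12) = 0.1563

0.1563


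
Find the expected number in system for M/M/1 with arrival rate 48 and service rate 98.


rho = 48/98; L = rho/(1-rho) = 0.96

0.96


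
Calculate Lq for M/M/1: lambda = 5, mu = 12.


rho = 5/12; Lq = rho^2/(1-rho) = 0.3

0.3


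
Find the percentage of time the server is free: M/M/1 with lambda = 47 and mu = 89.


Idle fraction = (1 - rho) * 100 = (1 - 47/89) * 100 = 47.2%

47.2%


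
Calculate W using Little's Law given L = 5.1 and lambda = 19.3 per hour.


W = L / lambda = 5.1 / 19.3 = 0.2642 hours

0.2642 hours


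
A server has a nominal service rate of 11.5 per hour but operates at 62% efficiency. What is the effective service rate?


Effective rate = mu * efficiency = 11.5 * 0.62 = 7.13 per hour

7.13 per hour


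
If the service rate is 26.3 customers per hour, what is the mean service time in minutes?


Mean service time = 60/mu = 60/26.3 = 2.28 minutes

2.28 minutes


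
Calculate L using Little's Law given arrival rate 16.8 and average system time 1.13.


L = lambda * W = 16.8 * 1.13 = 18.98

18.98


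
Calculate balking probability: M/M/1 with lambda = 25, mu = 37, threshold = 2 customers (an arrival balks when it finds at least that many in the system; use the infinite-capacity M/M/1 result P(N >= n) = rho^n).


P(N >= 2) = rho^2 = (25/37)^2 = 0.4565

0.4565


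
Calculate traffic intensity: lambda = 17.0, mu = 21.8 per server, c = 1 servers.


rho = lambda / (c * mu) = 17.0 / (1 * 21.8) = 0.7798

0.7798


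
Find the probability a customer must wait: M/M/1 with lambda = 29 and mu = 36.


P(wait) = rho = lambda/mu = 29/36 = 0.8056

0.8056


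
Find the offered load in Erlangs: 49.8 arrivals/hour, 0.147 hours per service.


Offered load a = lambda * E[S] = 49.8 * 0.147 = 7.32 Erlangs

7.32 Erlangs


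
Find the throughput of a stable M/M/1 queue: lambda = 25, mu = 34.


For a stable queue (lambda < mu), throughput = lambda = 25 per hour

25 per hour


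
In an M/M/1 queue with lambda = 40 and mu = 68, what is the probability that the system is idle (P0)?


P0 = 1 - rho = 1 - 40/68 = 0.4118

0.4118


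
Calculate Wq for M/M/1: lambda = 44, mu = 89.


rho = 44/89; Wq = rho/(mu - lambda) = 0.011 hours

0.011 hours


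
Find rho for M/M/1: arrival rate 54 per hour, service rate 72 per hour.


rho = lambda/mu = 54/72 = 0.75

0.75


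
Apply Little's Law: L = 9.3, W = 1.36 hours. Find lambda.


lambda = L / W = 9.3 / 1.36 = 6.84 per hour

6.84 per hour


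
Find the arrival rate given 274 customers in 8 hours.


lambda = total arrivals / time = 274 / 8 = 34.25 per hour

34.25 per hour


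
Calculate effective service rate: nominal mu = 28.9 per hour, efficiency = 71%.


Effective rate = mu * efficiency = 28.9 * 0.71 = 20.52 per hour

20.52 per hour


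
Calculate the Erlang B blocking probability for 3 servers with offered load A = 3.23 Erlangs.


B(N,A) = (A^N/N!) / sum(A^k/k!, k=0..N) with N=3, A=3.23 = 0.3729

0.3729


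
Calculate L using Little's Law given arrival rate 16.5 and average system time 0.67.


L = lambda * W = 16.5 * 0.67 = 11.06

11.06


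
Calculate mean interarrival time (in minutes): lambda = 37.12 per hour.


Mean interarrival time = 60/lambda = 60/37.12 = 1.62 minutes

1.62 minutes


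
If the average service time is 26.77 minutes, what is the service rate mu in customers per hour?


mu = 60 / avg_service_time = 60 / 26.77 = 2.24 per hour

2.24 per hour


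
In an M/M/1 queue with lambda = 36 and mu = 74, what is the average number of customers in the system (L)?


rho = 36/74; L = rho/(1-rho) = 0.95

0.95


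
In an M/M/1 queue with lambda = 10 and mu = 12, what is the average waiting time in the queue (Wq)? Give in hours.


rho = 10/12; Wq = rho/(mu - lambda) = 0.4167 hours

0.4167 hours


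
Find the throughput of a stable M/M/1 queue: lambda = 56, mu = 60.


For a stable queue (lambda < mu), throughput = lambda = 56 per hour

56 per hour


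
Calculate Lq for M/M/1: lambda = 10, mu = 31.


rho = 10/31; Lq = rho^2/(1-rho) = 0.15

0.15


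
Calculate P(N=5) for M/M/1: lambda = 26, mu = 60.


rho = 26/60; P(n) = (1-rho)*rho^n = (1-26/60)*(26/60)^5 = 0.0087

0.0087


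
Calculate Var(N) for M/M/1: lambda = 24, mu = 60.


rho = 24/60; Var(N) = rho/(1-rho)^2 = 1.11

1.11


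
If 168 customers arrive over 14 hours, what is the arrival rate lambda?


lambda = total arrivals / time = 168 / 14 = 12.0 per hour

12.0 per hour


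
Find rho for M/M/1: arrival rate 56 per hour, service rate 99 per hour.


rho = lambda/mu = 56/99 = 0.5657

0.5657


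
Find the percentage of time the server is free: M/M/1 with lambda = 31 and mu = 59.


Idle fraction = (1 - rho) * 100 = (1 - 31/59) * 100 = 47.5%

47.5%


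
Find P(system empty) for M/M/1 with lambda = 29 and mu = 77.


P0 = 1 - rho = 1 - 29/77 = 0.6234

0.6234


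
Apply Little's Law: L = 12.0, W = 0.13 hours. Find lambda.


lambda = L / W = 12.0 / 0.13 = 92.31 per hour

92.31 per hour


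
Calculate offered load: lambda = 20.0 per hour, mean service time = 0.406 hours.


Offered load a = lambda * E[S] = 20.0 * 0.406 = 8.12 Erlangs

8.12 Erlangs


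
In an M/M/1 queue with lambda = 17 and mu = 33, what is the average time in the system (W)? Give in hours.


W = 1/(mu - lambda) = 1/(33 - 17) = 0.0625 hours

0.0625 hours


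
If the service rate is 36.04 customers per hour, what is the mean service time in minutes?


Mean service time = 60/mu = 60/36.04 = 1.66 minutes

1.66 minutes


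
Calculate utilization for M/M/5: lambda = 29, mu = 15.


rho = lambda/(c*mu) = 29/(5*15) = 0.3867

0.3867


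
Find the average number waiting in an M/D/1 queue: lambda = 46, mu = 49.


M/D/1: Lq = rho^2 / (2*(1-rho)) where rho = 46/49; Lq = 7.2

7.2


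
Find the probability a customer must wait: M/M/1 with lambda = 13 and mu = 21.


P(wait) = rho = lambda/mu = 13/21 = 0.619

0.619


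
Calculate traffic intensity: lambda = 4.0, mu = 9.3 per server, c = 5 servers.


rho = lambda / (c * mu) = 4.0 / (5 * 9.3) = 0.086

0.086


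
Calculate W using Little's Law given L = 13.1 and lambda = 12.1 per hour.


W = L / lambda = 13.1 / 12.1 = 1.0826 hours

1.0826 hours


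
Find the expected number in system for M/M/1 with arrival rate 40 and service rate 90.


rho = 40/90; L = rho/(1-rho) = 0.8

0.8


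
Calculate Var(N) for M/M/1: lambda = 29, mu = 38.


rho = 29/38; Var(N) = rho/(1-rho)^2 = 13.6

13.6


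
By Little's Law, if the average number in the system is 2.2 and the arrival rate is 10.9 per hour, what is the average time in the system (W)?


W = L / lambda = 2.2 / 10.9 = 0.2018 hours

0.2018 hours


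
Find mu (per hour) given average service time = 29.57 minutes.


mu = 60 / avg_service_time = 60 / 29.57 = 2.03 per hour

2.03 per hour


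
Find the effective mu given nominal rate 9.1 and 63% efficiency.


Effective rate = mu * efficiency = 9.1 * 0.63 = 5.73 per hour

5.73 per hour


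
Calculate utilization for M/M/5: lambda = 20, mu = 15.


rho = lambda/(c*mu) = 20/(5*15) = 0.2667

0.2667


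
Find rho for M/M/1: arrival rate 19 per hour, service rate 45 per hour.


rho = lambda/mu = 19/45 = 0.4222

0.4222


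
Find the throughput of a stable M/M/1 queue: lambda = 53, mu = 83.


For a stable queue (lambda < mu), throughput = lambda = 53 per hour

53 per hour


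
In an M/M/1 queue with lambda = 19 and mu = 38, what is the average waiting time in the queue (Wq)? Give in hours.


rho = 19/38; Wq = rho/(mu - lambda) = 0.0263 hours

0.0263 hours


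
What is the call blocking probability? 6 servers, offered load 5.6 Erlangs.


B(N,A) = (A^N/N!) / sum(A^k/k!, k=0..N) with N=6, A=5.6 = 0.2363

0.2363


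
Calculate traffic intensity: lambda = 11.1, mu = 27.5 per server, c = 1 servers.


rho = lambda / (c * mu) = 11.1 / (1 * 27.5) = 0.4036

0.4036


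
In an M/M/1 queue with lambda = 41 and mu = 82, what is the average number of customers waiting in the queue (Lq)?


rho = 41/82; Lq = rho^2/(1-rho) = 0.5

0.5


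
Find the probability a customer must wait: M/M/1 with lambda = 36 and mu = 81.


P(wait) = rho = lambda/mu = 36/81 = 0.4444

0.4444


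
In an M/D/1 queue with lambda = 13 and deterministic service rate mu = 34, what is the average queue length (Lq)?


M/D/1: Lq = rho^2 / (2*(1-rho)) where rho = 13/34; Lq = 0.12

0.12


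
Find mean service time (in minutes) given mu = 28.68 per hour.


Mean service time = 60/mu = 60/28.68 = 2.09 minutes

2.09 minutes


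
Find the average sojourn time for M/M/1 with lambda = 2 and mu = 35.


W = 1/(mu - lambda) = 1/(35 - 2) = 0.0303 hours

0.0303 hours


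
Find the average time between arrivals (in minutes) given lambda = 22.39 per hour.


Mean interarrival time = 60/lambda = 60/22.39 = 2.68 minutes

2.68 minutes


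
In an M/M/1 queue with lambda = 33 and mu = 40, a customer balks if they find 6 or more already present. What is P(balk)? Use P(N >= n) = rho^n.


P(N >= 6) = rho^6 = (33/40)^6 = 0.3153

0.3153


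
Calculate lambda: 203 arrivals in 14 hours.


lambda = total arrivals / time = 203 / 14 = 14.5 per hour

14.5 per hour


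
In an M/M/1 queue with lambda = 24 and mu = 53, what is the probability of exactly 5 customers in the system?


rho = 24/53; P(n) = (1-rho)*rho^n = (1-24/53)*(24/53)^5 = 0.0104

0.0104


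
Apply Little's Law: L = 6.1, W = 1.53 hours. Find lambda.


lambda = L / W = 6.1 / 1.53 = 3.99 per hour

3.99 per hour


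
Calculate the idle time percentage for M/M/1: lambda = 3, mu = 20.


Idle fraction = (1 - rho) * 100 = (1 - 3/20) * 100 = 85.0%

85.0%


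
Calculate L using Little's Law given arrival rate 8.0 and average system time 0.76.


L = lambda * W = 8.0 * 0.76 = 6.08

6.08


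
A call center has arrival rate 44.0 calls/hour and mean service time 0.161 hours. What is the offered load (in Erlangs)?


Offered load a = lambda * E[S] = 44.0 * 0.161 = 7.08 Erlangs

7.08 Erlangs


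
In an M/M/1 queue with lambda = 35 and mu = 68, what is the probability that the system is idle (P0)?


P0 = 1 - rho = 1 - 35/68 = 0.4853

0.4853


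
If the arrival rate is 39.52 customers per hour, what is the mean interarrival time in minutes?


Mean interarrival time = 60/lambda = 60/39.52 = 1.52 minutes

1.52 minutes


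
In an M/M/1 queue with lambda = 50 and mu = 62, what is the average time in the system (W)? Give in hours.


W = 1/(mu - lambda) = 1/(62 - 50) = 0.0833 hours

0.0833 hours


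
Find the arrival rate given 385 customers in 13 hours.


lambda = total arrivals / time = 385 / 13 = 29.62 per hour

29.62 per hour


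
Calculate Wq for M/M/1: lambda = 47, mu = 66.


rho = 47/66; Wq = rho/(mu - lambda) = 0.0375 hours

0.0375 hours


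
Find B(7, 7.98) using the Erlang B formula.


B(N,A) = (A^N/N!) / sum(A^k/k!, k=0..N) with N=7, A=7.98 = 0.307

0.307


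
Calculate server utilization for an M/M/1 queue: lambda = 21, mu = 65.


rho = lambda/mu = 21/65 = 0.3231

0.3231


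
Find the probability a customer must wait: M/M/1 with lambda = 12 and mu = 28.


P(wait) = rho = lambda/mu = 12/28 = 0.4286

0.4286


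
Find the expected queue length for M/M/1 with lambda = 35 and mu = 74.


rho = 35/74; Lq = rho^2/(1-rho) = 0.42

0.42


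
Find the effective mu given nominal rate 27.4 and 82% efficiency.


Effective rate = mu * efficiency = 27.4 * 0.82 = 22.47 per hour

22.47 per hour


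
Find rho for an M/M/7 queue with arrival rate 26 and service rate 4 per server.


rho = lambda/(c*mu) = 26/(7*4) = 0.9286

0.9286


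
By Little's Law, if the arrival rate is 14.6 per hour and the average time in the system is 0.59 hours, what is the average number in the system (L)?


L = lambda * W = 14.6 * 0.59 = 8.61

8.61


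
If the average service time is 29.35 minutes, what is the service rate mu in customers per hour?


mu = 60 / avg_service_time = 60 / 29.35 = 2.04 per hour

2.04 per hour


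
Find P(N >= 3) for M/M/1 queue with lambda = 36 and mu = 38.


P(N >= 3) = rho^3 = (36/38)^3 = 0.8503

0.8503


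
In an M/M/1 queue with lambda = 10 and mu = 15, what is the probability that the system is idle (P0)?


P0 = 1 - rho = 1 - 10/15 = 0.3333

0.3333


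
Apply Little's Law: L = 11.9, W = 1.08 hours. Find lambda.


lambda = L / W = 11.9 / 1.08 = 11.02 per hour

11.02 per hour


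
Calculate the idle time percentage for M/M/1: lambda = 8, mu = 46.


Idle fraction = (1 - rho) * 100 = (1 - 8/46) * 100 = 82.6%

82.6%


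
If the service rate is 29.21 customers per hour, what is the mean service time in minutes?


Mean service time = 60/mu = 60/29.21 = 2.05 minutes

2.05 minutes


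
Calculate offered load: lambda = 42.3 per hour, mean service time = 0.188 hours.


Offered load a = lambda * E[S] = 42.3 * 0.188 = 7.95 Erlangs

7.95 Erlangs


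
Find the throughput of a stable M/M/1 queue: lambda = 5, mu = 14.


For a stable queue (lambda < mu), throughput = lambda = 5 per hour

5 per hour


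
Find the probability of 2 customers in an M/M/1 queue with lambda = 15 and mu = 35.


rho = 15/35; P(n) = (1-rho)*rho^n = (1-15/35)*(15/35)^2 = 0.105

0.105


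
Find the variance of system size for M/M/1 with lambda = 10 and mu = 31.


rho = 10/31; Var(N) = rho/(1-rho)^2 = 0.7

0.7


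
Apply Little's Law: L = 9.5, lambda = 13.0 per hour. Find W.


W = L / lambda = 9.5 / 13.0 = 0.7308 hours

0.7308 hours


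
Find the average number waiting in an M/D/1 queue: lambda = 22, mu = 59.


M/D/1: Lq = rho^2 / (2*(1-rho)) where rho = 22/59; Lq = 0.11

0.11


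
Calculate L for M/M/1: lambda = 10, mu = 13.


rho = 10/13; L = rho/(1-rho) = 3.33

3.33


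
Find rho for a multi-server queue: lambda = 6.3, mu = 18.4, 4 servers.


rho = lambda / (c * mu) = 6.3 / (4 * 18.4) = 0.0856

0.0856


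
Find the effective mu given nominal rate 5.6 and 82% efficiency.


Effective rate = mu * efficiency = 5.6 * 0.82 = 4.59 per hour

4.59 per hour


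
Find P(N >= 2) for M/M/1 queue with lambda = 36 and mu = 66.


P(N >= 2) = rho^2 = (36/66)^2 = 0.2975

0.2975


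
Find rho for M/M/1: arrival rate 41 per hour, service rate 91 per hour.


rho = lambda/mu = 41/91 = 0.4505

0.4505


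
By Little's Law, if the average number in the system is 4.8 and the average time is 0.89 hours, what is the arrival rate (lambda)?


lambda = L / W = 4.8 / 0.89 = 5.39 per hour

5.39 per hour


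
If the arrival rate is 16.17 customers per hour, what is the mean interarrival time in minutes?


Mean interarrival time = 60/lambda = 60/16.17 = 3.71 minutes

3.71 minutes


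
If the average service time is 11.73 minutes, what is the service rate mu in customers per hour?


mu = 60 / avg_service_time = 60 / 11.73 = 5.12 per hour

5.12 per hour


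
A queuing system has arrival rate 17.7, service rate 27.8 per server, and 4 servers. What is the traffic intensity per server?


rho = lambda / (c * mu) = 17.7 / (4 * 27.8) = 0.1592

0.1592


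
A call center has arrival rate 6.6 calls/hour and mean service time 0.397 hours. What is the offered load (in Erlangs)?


Offered load a = lambda * E[S] = 6.6 * 0.397 = 2.62 Erlangs

2.62 Erlangs


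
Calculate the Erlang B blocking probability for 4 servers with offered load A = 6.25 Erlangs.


B(N,A) = (A^N/N!) / sum(A^k/k!, k=0..N) with N=4, A=6.25 = 0.4851

0.4851


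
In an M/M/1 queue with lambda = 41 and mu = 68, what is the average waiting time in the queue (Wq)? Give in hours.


rho = 41/68; Wq = rho/(mu - lambda) = 0.0223 hours

0.0223 hours


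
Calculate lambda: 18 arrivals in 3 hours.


lambda = total arrivals / time = 18 / 3 = 6.0 per hour

6.0 per hour


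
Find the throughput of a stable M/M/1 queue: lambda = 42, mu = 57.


For a stable queue (lambda < mu), throughput = lambda = 42 per hour

42 per hour


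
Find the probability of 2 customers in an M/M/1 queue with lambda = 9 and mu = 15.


rho = 9/15; P(n) = (1-rho)*rho^n = (1-9/15)*(9/15)^2 = 0.144

0.144


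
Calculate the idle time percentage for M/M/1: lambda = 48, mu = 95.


Idle fraction = (1 - rho) * 100 = (1 - 48/95) * 100 = 49.5%

49.5%


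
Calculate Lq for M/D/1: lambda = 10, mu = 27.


M/D/1: Lq = rho^2 / (2*(1-rho)) where rho = 10/27; Lq = 0.11

0.11


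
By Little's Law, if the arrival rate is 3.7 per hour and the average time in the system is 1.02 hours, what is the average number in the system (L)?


L = lambda * W = 3.7 * 1.02 = 3.77

3.77


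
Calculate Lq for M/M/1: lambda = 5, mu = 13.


rho = 5/13; Lq = rho^2/(1-rho) = 0.24

0.24


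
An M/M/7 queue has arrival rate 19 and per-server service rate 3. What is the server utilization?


rho = lambda/(c*mu) = 19/(7*3) = 0.9048

0.9048


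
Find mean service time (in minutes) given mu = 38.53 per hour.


Mean service time = 60/mu = 60/38.53 = 1.56 minutes

1.56 minutes


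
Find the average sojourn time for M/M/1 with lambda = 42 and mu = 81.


W = 1/(mu - lambda) = 1/(81 - 42) = 0.0256 hours

0.0256 hours


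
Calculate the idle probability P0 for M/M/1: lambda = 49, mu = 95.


P0 = 1 - rho = 1 - 49/95 = 0.4842

0.4842


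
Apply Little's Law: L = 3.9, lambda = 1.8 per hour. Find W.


W = L / lambda = 3.9 / 1.8 = 2.1667 hours

2.1667 hours


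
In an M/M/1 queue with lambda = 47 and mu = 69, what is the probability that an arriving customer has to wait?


P(wait) = rho = lambda/mu = 47/69 = 0.6812

0.6812


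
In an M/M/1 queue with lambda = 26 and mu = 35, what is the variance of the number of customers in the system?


rho = 26/35; Var(N) = rho/(1-rho)^2 = 11.23

11.23


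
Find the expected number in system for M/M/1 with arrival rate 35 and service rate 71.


rho = 35/71; L = rho/(1-rho) = 0.97

0.97


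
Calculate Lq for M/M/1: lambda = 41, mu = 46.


rho = 41/46; Lq = rho^2/(1-rho) = 7.31

7.31


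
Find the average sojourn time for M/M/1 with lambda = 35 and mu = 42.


W = 1/(mu - lambda) = 1/(42 - 35) = 0.1429 hours

0.1429 hours


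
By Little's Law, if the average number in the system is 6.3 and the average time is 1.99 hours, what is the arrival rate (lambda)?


lambda = L / W = 6.3 / 1.99 = 3.17 per hour

3.17 per hour


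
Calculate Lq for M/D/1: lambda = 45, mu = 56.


M/D/1: Lq = rho^2 / (2*(1-rho)) where rho = 45/56; Lq = 1.64

1.64


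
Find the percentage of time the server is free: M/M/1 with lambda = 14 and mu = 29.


Idle fraction = (1 - rho) * 100 = (1 - 14/29) * 100 = 51.7%

51.7%


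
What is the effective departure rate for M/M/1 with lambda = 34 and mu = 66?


For a stable queue (lambda < mu), throughput = lambda = 34 per hour

34 per hour


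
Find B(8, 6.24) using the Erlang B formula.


B(N,A) = (A^N/N!) / sum(A^k/k!, k=0..N) with N=8, A=6.24 = 0.1353

0.1353


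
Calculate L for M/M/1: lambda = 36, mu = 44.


rho = 36/44; L = rho/(1-rho) = 4.5

4.5


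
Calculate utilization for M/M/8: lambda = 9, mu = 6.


rho = lambda/(c*mu) = 9/(8*6) = 0.1875

0.1875


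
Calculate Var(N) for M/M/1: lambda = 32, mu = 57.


rho = 32/57; Var(N) = rho/(1-rho)^2 = 2.92

2.92


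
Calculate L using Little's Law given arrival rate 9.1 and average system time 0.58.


L = lambda * W = 9.1 * 0.58 = 5.28

5.28


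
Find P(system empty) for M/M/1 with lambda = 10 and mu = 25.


P0 = 1 - rho = 1 - 10/25 = 0.6

0.6


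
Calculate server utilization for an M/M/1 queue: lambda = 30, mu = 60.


rho = lambda/mu = 30/60 = 0.5

0.5


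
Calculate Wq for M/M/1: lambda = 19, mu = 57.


rho = 19/57; Wq = rho/(mu - lambda) = 0.0088 hours

0.0088 hours


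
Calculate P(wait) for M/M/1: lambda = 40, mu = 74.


P(wait) = rho = lambda/mu = 40/74 = 0.5405

0.5405


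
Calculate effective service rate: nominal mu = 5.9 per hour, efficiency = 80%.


Effective rate = mu * efficiency = 5.9 * 0.8 = 4.72 per hour

4.72 per hour


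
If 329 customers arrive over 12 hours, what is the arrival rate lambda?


lambda = total arrivals / time = 329 / 12 = 27.42 per hour

27.42 per hour


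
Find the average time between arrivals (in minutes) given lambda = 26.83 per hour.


Mean interarrival time = 60/lambda = 60/26.83 = 2.24 minutes

2.24 minutes


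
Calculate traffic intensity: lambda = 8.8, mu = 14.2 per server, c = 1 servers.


rho = lambda / (c * mu) = 8.8 / (1 * 14.2) = 0.6197

0.6197


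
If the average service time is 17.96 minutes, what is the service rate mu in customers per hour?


mu = 60 / avg_service_time = 60 / 17.96 = 3.34 per hour

3.34 per hour


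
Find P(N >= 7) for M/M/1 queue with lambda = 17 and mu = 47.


P(N >= 7) = rho^7 = (17/47)^7 = 0.0008

0.0008


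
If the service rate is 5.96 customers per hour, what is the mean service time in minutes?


Mean service time = 60/mu = 60/5.96 = 10.07 minutes

10.07 minutes


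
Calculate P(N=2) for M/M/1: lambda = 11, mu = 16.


rho = 11/16; P(n) = (1-rho)*rho^n = (1-11/16)*(11/16)^2 = 0.1477

0.1477


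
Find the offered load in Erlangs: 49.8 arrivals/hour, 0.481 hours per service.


Offered load a = lambda * E[S] = 49.8 * 0.481 = 23.95 Erlangs

23.95 Erlangs


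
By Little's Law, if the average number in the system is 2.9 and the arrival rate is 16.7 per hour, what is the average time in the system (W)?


W = L / lambda = 2.9 / 16.7 = 0.1737 hours

0.1737 hours


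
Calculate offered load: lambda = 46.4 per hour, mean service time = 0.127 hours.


Offered load a = lambda * E[S] = 46.4 * 0.127 = 5.89 Erlangs

5.89 Erlangs


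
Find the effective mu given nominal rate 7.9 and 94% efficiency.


Effective rate = mu * efficiency = 7.9 * 0.94 = 7.43 per hour

7.43 per hour


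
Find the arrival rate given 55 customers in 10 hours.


lambda = total arrivals / time = 55 / 10 = 5.5 per hour

5.5 per hour


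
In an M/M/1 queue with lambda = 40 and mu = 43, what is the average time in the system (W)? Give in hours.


W = 1/(mu - lambda) = 1/(43 - 40) = 0.3333 hours

0.3333 hours


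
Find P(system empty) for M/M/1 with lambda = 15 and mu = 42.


P0 = 1 - rho = 1 - 15/42 = 0.6429

0.6429


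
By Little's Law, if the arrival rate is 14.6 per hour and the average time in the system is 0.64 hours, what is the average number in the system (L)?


L = lambda * W = 14.6 * 0.64 = 9.34

9.34


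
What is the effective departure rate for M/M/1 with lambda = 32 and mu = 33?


For a stable queue (lambda < mu), throughput = lambda = 32 per hour

32 per hour


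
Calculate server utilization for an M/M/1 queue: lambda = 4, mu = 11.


rho = lambda/mu = 4/11 = 0.3636

0.3636


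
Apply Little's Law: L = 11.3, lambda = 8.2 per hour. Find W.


W = L / lambda = 11.3 / 8.2 = 1.378 hours

1.378 hours


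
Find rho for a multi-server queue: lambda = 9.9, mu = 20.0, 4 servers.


rho = lambda / (c * mu) = 9.9 / (4 * 20.0) = 0.1238

0.1238


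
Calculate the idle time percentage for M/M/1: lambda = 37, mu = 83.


Idle fraction = (1 - rho) * 100 = (1 - 37/83) * 100 = 55.4%

55.4%


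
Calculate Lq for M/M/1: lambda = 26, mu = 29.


rho = 26/29; Lq = rho^2/(1-rho) = 7.77

7.77


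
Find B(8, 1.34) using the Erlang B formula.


B(N,A) = (A^N/N!) / sum(A^k/k!, k=0..N) with N=8, A=1.34 = 0.0001

0.0001


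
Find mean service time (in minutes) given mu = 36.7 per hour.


Mean service time = 60/mu = 60/36.7 = 1.63 minutes

1.63 minutes


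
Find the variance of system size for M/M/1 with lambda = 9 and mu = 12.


rho = 9/12; Var(N) = rho/(1-rho)^2 = 12.0

12.0


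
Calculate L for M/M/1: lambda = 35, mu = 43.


rho = 35/43; L = rho/(1-rho) = 4.38

4.38


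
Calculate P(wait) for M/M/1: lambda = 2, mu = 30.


P(wait) = rho = lambda/mu = 2/30 = 0.0667

0.0667


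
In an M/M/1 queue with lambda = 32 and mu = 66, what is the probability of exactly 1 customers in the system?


rho = 32/66; P(n) = (1-rho)*rho^n = (1-32/66)*(32/66)^1 = 0.2498

0.2498


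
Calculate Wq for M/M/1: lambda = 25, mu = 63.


rho = 25/63; Wq = rho/(mu - lambda) = 0.0104 hours

0.0104 hours


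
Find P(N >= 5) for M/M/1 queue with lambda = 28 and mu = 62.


P(N >= 5) = rho^5 = (28/62)^5 = 0.0188

0.0188


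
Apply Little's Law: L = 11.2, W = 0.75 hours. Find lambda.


lambda = L / W = 11.2 / 0.75 = 14.93 per hour

14.93 per hour


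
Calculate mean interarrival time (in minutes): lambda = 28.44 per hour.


Mean interarrival time = 60/lambda = 60/28.44 = 2.11 minutes

2.11 minutes


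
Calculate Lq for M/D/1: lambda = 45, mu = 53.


M/D/1: Lq = rho^2 / (2*(1-rho)) where rho = 45/53; Lq = 2.39

2.39


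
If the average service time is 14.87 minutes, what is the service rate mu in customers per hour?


mu = 60 / avg_service_time = 60 / 14.87 = 4.03 per hour

4.03 per hour


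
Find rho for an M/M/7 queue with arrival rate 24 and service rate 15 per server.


rho = lambda/(c*mu) = 24/(7*15) = 0.2286

0.2286


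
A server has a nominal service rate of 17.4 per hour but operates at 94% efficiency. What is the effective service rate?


Effective rate = mu * efficiency = 17.4 * 0.94 = 16.36 per hour

16.36 per hour


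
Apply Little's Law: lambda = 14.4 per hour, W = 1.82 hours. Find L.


L = lambda * W = 14.4 * 1.82 = 26.21

26.21


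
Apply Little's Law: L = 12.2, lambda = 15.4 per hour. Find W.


W = L / lambda = 12.2 / 15.4 = 0.7922 hours

0.7922 hours


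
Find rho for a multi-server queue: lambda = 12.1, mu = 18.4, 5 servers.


rho = lambda / (c * mu) = 12.1 / (5 * 18.4) = 0.1315

0.1315


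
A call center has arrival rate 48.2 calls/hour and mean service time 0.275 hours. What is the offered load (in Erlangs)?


Offered load a = lambda * E[S] = 48.2 * 0.275 = 13.26 Erlangs

13.26 Erlangs


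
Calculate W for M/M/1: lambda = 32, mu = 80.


W = 1/(mu - lambda) = 1/(80 - 32) = 0.0208 hours

0.0208 hours


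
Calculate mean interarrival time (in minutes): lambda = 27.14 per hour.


Mean interarrival time = 60/lambda = 60/27.14 = 2.21 minutes

2.21 minutes


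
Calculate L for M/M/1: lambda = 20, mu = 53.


rho = 20/53; L = rho/(1-rho) = 0.61

0.61


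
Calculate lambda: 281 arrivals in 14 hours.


lambda = total arrivals / time = 281 / 14 = 20.07 per hour

20.07 per hour


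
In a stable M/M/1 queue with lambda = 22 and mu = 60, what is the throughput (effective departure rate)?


For a stable queue (lambda < mu), throughput = lambda = 22 per hour

22 per hour


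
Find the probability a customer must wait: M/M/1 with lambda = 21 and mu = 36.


P(wait) = rho = lambda/mu = 21/36 = 0.5833

0.5833


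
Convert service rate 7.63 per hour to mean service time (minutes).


Mean service time = 60/mu = 60/7.63 = 7.86 minutes

7.86 minutes


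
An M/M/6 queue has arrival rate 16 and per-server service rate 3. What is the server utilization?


rho = lambda/(c*mu) = 16/(6*3) = 0.8889

0.8889


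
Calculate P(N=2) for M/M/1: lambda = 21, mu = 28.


rho = 21/28; P(n) = (1-rho)*rho^n = (1-21/28)*(21/28)^2 = 0.1406

0.1406


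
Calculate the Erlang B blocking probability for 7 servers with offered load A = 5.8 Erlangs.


B(N,A) = (A^N/N!) / sum(A^k/k!, k=0..N) with N=7, A=5.8 = 0.172

0.172


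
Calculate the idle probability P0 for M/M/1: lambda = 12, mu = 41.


P0 = 1 - rho = 1 - 12/41 = 0.7073

0.7073


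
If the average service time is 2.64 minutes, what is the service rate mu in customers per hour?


mu = 60 / avg_service_time = 60 / 2.64 = 22.73 per hour

22.73 per hour


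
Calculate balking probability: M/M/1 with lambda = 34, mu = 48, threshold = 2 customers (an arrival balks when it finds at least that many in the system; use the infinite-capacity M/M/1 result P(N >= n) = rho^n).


P(N >= 2) = rho^2 = (34/48)^2 = 0.5017

0.5017


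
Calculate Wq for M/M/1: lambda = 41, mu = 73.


rho = 41/73; Wq = rho/(mu - lambda) = 0.0176 hours

0.0176 hours


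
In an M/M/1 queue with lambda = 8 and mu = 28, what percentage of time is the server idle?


Idle fraction = (1 - rho) * 100 = (1 - 8/28) * 100 = 71.4%

71.4%


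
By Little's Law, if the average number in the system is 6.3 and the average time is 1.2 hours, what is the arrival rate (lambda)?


lambda = L / W = 6.3 / 1.2 = 5.25 per hour

5.25 per hour


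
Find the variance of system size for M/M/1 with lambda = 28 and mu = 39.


rho = 28/39; Var(N) = rho/(1-rho)^2 = 9.02

9.02


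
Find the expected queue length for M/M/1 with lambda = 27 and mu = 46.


rho = 27/46; Lq = rho^2/(1-rho) = 0.83

0.83


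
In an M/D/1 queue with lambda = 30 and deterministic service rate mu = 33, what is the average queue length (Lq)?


M/D/1: Lq = rho^2 / (2*(1-rho)) where rho = 30/33; Lq = 4.55

4.55


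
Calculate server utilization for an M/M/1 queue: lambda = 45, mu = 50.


rho = lambda/mu = 45/50 = 0.9

0.9


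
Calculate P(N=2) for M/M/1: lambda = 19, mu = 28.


rho = 19/28; P(n) = (1-rho)*rho^n = (1-19/28)*(19/28)^2 = 0.148

0.148


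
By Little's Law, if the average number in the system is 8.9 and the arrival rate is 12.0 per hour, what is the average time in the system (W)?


W = L / lambda = 8.9 / 12.0 = 0.7417 hours

0.7417 hours


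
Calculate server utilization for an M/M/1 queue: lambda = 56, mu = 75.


rho = lambda/mu = 56/75 = 0.7467

0.7467


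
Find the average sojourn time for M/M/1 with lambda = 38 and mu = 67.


W = 1/(mu - lambda) = 1/(67 - 38) = 0.0345 hours

0.0345 hours


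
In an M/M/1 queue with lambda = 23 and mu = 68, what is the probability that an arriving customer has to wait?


P(wait) = rho = lambda/mu = 23/68 = 0.3382

0.3382


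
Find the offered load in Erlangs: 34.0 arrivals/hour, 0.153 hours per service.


Offered load a = lambda * E[S] = 34.0 * 0.153 = 5.2 Erlangs

5.2 Erlangs


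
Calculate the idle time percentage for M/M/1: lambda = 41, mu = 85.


Idle fraction = (1 - rho) * 100 = (1 - 41/85) * 100 = 51.8%

51.8%


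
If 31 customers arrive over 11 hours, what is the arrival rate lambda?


lambda = total arrivals / time = 31 / 11 = 2.82 per hour

2.82 per hour


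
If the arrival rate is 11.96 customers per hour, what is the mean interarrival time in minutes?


Mean interarrival time = 60/lambda = 60/11.96 = 5.02 minutes

5.02 minutes


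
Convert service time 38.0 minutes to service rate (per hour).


mu = 60 / avg_service_time = 60 / 38.0 = 1.58 per hour

1.58 per hour


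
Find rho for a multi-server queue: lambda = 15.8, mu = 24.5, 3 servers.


rho = lambda / (c * mu) = 15.8 / (3 * 24.5) = 0.215

0.215


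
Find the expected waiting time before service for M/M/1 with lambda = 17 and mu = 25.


rho = 17/25; Wq = rho/(mu - lambda) = 0.085 hours

0.085 hours


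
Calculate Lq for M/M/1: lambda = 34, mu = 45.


rho = 34/45; Lq = rho^2/(1-rho) = 2.34

2.34


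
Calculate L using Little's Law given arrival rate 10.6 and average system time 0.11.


L = lambda * W = 10.6 * 0.11 = 1.17

1.17
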